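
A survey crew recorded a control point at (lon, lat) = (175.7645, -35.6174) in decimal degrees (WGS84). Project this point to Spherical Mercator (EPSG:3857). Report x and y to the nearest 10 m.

x 19566010 m, y -4248100 m

Web Mercator is spherical with R = a = 6378137 m.
x = R·λ = 6378137 × 3.067669233 = 19566014.640 m.
y = R·ln tan(π/4 + φ/2) = 6378137 × -0.666041370 = -4248103.108 m.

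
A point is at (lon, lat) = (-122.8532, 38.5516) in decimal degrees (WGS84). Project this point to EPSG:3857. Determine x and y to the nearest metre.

x -13675956 m, y 4657644 m

Web Mercator is spherical with R = a = 6378137 m.
x = R·λ = 6378137 × -2.144192837 = -13675955.666 m.
y = R·ln tan(π/4 + φ/2) = 6378137 × 0.730251504 = 4657644.138 m.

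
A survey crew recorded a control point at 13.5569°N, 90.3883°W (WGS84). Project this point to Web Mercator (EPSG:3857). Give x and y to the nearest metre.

x -10061980 m, y 1523429 m

Web Mercator is spherical with R = a = 6378137 m.
x = R·λ = 6378137 × -1.577573440 = -10061979.530 m.
y = R·ln tan(π/4 + φ/2) = 6378137 × 0.238851766 = 1523429.286 m.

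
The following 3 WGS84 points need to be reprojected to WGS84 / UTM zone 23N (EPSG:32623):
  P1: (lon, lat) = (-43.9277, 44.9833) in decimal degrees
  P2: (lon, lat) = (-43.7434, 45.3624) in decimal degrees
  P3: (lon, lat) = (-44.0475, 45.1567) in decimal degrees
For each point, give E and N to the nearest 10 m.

UTM zone 23N: λ₀ = -45°, k₀ = 0.9996.
P1 (44.9833°, -43.9277°) → (584538.200, 4981654.488) m.
P2 (45.3624°, -43.7434°) → (598412.897, 5023977.702) m.
P3 (45.1567°, -44.0475°) → (574866.648, 5000799.280) m.

P1: E 584540 m, N 4981650 m; P2: E 598410 m, N 5023980 m; P3: E 574870 m, N 5000800 m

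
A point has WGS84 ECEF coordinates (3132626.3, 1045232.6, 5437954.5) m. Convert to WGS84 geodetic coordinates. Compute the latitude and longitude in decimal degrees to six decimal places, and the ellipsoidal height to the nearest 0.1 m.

λ = atan2(Y, X) = 18.451800504°; p = √(X²+Y²) = 3302402.0 m.
Bowring's method on WGS84 (a = 6378137 m, b = 6356752.314 m) gives φ = 58.90069964°, h = -322.796 m.

lat 58.900700°, lon 18.451801°, h -322.8 m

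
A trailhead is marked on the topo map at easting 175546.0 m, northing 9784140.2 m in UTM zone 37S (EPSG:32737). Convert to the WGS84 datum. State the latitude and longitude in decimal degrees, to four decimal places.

Zone 37S: λ₀ = 39°, k₀ = 0.9996, false easting 500000 m, false northing 10000000 m.
Meridian distance M = (N − FN)/k₀ = -215946.2 m.
Inverse transverse Mercator on WGS84 gives φ = -1.95039963°, λ = 36.08380039°.

lat -1.9504°, lon 36.0838°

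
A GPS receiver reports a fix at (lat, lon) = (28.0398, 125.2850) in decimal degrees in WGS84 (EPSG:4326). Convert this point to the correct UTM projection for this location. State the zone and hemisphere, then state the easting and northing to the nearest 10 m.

Zone 51N: E 724620 m, N 3103720 m

Longitude 125.2850° lies in the 6° band [120°, 126°), giving zone 51; latitude is north of the equator, so 51N.
Zone 51 central meridian λ₀ = 6×51 − 183 = 123°; Δλ = +2.2850°.
Transverse Mercator on WGS84 with k₀ = 0.9996 gives E = 724617.830 m, N = 3103717.449 m.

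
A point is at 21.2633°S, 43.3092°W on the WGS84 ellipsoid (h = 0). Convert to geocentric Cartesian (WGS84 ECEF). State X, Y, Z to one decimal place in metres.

X 4327086.2 m, Y -4078951.7 m, Z -2298586.9 m

WGS84: a = 6378137 m, e² = 0.006694380; N(φ) = a/√(1−e²sin²φ) = 6380946.616 m.
X = (N+h)·cosφ·cosλ = 4327086.160 m; Y = (N+h)·cosφ·sinλ = -4078951.722 m; Z = (N(1−e²)+h)·sinφ = -2298586.884 m.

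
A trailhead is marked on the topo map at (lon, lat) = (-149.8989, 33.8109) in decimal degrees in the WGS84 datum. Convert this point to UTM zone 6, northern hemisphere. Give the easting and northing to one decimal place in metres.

Zone 6 central meridian λ₀ = 6×6 − 183 = -147°; Δλ = -2.8989°.
Transverse Mercator on WGS84 with k₀ = 0.9996 gives E = 231657.192 m, N = 3744968.662 m.

E 231657.2 m, N 3744968.7 m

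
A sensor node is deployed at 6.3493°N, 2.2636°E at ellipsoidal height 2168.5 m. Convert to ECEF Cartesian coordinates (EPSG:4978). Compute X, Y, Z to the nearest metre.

WGS84: a = 6378137 m, e² = 0.006694380; N(φ) = a/√(1−e²sin²φ) = 6378398.113 m.
X = (N+h)·cosφ·cosλ = 6336480.997 m; Y = (N+h)·cosφ·sinλ = 250467.410 m; Z = (N(1−e²)+h)·sinφ = 700901.700 m.

X 6336481 m, Y 250467 m, Z 700902 m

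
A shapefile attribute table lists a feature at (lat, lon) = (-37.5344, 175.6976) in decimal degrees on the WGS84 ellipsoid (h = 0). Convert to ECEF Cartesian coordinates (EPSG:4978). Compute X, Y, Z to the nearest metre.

X -5049809 m, Y 379910 m, Z -3864592 m

WGS84: a = 6378137 m, e² = 0.006694380; N(φ) = a/√(1−e²sin²φ) = 6386075.856 m.
X = (N+h)·cosφ·cosλ = -5049808.995 m; Y = (N+h)·cosφ·sinλ = 379909.768 m; Z = (N(1−e²)+h)·sinφ = -3864592.396 m.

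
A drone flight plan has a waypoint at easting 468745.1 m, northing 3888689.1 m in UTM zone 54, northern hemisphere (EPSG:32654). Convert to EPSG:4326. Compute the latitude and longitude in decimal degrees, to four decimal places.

Zone 54N: λ₀ = 141°, k₀ = 0.9996, false easting 500000 m.
Meridian distance M = (N − FN)/k₀ = 3890245.2 m.
Inverse transverse Mercator on WGS84 gives φ = 35.14059986°, λ = 140.65689954°.

lat 35.1406°, lon 140.6569°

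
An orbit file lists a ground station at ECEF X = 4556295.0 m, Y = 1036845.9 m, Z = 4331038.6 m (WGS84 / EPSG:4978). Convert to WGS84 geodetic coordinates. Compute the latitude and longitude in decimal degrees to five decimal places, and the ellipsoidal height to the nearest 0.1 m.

lat 43.01820°, lon 12.82010°, h 3017.1 m

λ = atan2(Y, X) = 12.82010042°; p = √(X²+Y²) = 4672780.1 m.
Bowring's method on WGS84 (a = 6378137 m, b = 6356752.314 m) gives φ = 43.01819987°, h = 3017.092 m.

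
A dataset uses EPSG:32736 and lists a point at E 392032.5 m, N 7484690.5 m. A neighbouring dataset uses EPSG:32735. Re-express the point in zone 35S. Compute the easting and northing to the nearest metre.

E 1008536 m, N 7476570 m

UTM 36S → geographic: φ = -22.74169990°, λ = 31.94850049°.
UTM 35S (λ₀ = 27°) forward: E = 1008535.958 m, N = 7476569.611 m.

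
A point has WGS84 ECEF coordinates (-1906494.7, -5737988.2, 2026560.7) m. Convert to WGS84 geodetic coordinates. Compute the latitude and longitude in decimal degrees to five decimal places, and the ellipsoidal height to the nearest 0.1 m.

λ = atan2(Y, X) = -108.37950002°; p = √(X²+Y²) = 6046423.0 m.
Bowring's method on WGS84 (a = 6378137 m, b = 6356752.314 m) gives φ = 18.64569961°, h = 1036.390 m.

lat 18.64570°, lon -108.37950°, h 1036.4 m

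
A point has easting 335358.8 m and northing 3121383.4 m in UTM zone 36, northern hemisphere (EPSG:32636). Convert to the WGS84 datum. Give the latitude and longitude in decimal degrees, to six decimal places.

lat 28.208000°, lon 31.322400°

Zone 36N: λ₀ = 33°, k₀ = 0.9996, false easting 500000 m.
Meridian distance M = (N − FN)/k₀ = 3122632.5 m.
Inverse transverse Mercator on WGS84 gives φ = 28.20799955°, λ = 31.32239963°.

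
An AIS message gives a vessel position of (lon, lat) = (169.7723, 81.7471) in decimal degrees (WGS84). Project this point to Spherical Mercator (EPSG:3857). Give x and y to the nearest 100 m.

Web Mercator is spherical with R = a = 6378137 m.
x = R·λ = 6378137 × 2.963085614 = 18898965.987 m.
y = R·ln tan(π/4 + φ/2) = 6378137 × 2.629078429 = 16768622.407 m.

x 18899000 m, y 16768600 m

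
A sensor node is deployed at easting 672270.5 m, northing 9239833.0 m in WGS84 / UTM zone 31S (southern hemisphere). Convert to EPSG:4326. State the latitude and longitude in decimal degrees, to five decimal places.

Zone 31S: λ₀ = 3°, k₀ = 0.9996, false easting 500000 m, false northing 10000000 m.
Meridian distance M = (N − FN)/k₀ = -760471.2 m.
Inverse transverse Mercator on WGS84 gives φ = -6.87460025°, λ = 4.55909955°.

lat -6.87460°, lon 4.55910°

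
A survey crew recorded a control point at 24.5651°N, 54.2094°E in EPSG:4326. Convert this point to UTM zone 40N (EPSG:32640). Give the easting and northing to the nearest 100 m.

Zone 40 central meridian λ₀ = 6×40 − 183 = 57°; Δλ = -2.7906°.
Transverse Mercator on WGS84 with k₀ = 0.9996 gives E = 217344.611 m, N = 2719656.421 m.

E 217300 m, N 2719700 m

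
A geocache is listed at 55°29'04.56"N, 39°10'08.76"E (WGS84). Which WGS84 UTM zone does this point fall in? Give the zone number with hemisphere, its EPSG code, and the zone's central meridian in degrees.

UTM zone = ⌊(λ + 180)/6⌋ + 1; 39.1691° ∈ [36°, 42°) → zone 37.
Hemisphere: N (φ ≥ 0).
Central meridian λ₀ = 6×37 − 183 = 39°.
EPSG code: 32637.

Zone 37N (EPSG:32637), central meridian 39°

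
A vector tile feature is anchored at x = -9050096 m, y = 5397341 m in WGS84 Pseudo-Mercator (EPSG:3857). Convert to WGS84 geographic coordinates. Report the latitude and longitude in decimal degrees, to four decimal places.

lat 43.5583°, lon -81.2984°

R = 6378137 m. λ = x/R = -81.29839560°.
φ = 2·arctan(exp(y/R)) − 90° = 2·arctan(2.33083) − 90° = 43.55830261°.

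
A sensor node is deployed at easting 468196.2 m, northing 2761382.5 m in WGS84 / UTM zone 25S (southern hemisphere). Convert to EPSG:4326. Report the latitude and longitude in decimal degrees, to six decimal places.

lat -65.269100°, lon -33.681300°

Zone 25S: λ₀ = -33°, k₀ = 0.9996, false easting 500000 m, false northing 10000000 m.
Meridian distance M = (N − FN)/k₀ = -7241514.1 m.
Inverse transverse Mercator on WGS84 gives φ = -65.26909969°, λ = -33.68130036°.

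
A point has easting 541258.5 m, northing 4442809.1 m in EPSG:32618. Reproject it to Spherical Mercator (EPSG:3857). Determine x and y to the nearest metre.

Unproject from UTM 18N (λ₀ = -75°) → φ = 40.13460023°, λ = -74.51570004°.
Web Mercator (R = 6378137 m): x = -8295049.784 m, y = 4885521.339 m.

x -8295050 m, y 4885521 m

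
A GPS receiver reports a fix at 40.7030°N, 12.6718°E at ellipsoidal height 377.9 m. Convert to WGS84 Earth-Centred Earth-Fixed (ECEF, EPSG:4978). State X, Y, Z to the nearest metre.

WGS84: a = 6378137 m, e² = 0.006694380; N(φ) = a/√(1−e²sin²φ) = 6387235.753 m.
X = (N+h)·cosφ·cosλ = 4724501.761 m; Y = (N+h)·cosφ·sinλ = 1062269.311 m; Z = (N(1−e²)+h)·sinφ = 4137721.722 m.

X 4724502 m, Y 1062269 m, Z 4137722 m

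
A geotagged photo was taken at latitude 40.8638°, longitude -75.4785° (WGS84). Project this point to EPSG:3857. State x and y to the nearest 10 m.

Web Mercator is spherical with R = a = 6378137 m.
x = R·λ = 6378137 × -1.317348339 = -8402228.186 m.
y = R·ln tan(π/4 + φ/2) = 6378137 × 0.782716474 = 4992272.904 m.

x -8402230 m, y 4992270 m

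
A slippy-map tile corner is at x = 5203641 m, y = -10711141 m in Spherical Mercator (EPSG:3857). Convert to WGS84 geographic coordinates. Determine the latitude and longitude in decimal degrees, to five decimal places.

lat -68.87200°, lon 46.74510°

R = 6378137 m. λ = x/R = 46.74510243°.
φ = 2·arctan(exp(y/R)) − 90° = 2·arctan(0.18649) − 90° = -68.87199923°.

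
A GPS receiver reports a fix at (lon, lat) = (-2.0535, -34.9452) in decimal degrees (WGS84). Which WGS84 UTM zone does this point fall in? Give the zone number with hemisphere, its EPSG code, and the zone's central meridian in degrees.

UTM zone = ⌊(λ + 180)/6⌋ + 1; -2.0535° ∈ [-6°, 0°) → zone 30.
Hemisphere: S (φ < 0).
Central meridian λ₀ = 6×30 − 183 = -3°.
EPSG code: 32730.

Zone 30S (EPSG:32730), central meridian -3°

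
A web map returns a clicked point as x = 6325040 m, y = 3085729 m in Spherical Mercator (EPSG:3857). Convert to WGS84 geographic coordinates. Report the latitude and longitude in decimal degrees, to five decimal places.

R = 6378137 m. λ = x/R = 56.81880105°.
φ = 2·arctan(exp(y/R)) − 90° = 2·arctan(1.62222) − 90° = 26.69750048°.

lat 26.69750°, lon 56.81880°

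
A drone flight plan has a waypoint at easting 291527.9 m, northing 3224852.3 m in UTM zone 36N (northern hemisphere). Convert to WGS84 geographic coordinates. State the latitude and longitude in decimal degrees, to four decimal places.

Zone 36N: λ₀ = 33°, k₀ = 0.9996, false easting 500000 m.
Meridian distance M = (N − FN)/k₀ = 3226142.8 m.
Inverse transverse Mercator on WGS84 gives φ = 29.13509984°, λ = 30.85709981°.

lat 29.1351°, lon 30.8571°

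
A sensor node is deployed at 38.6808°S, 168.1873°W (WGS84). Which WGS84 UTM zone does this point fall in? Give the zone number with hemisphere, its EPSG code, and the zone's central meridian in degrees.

Zone 2S (EPSG:32702), central meridian -171°

UTM zone = ⌊(λ + 180)/6⌋ + 1; -168.1873° ∈ [-174°, -168°) → zone 2.
Hemisphere: S (φ < 0).
Central meridian λ₀ = 6×2 − 183 = -171°.
EPSG code: 32702.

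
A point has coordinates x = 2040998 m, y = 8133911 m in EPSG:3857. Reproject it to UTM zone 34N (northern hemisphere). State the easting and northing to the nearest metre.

Web Mercator inverse (R = 6378137 m) → φ = 58.78429919°, λ = 18.33459698°.
UTM 34N forward: E = 345935.509 m, N = 6519099.592 m.

E 345936 m, N 6519100 m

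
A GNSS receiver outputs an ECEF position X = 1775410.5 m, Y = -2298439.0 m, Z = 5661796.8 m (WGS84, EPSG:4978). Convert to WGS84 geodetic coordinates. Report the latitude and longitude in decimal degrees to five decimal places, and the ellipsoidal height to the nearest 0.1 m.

lat 62.99980°, lon -52.31600°, h 2052.5 m

λ = atan2(Y, X) = -52.31599999°; p = √(X²+Y²) = 2904290.7 m.
Bowring's method on WGS84 (a = 6378137 m, b = 6356752.314 m) gives φ = 62.99979979°, h = 2052.522 m.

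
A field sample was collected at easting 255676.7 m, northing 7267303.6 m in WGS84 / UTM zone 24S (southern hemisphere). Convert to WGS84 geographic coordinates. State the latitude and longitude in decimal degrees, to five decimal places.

lat -24.68930°, lon -41.41470°

Zone 24S: λ₀ = -39°, k₀ = 0.9996, false easting 500000 m, false northing 10000000 m.
Meridian distance M = (N − FN)/k₀ = -2733789.9 m.
Inverse transverse Mercator on WGS84 gives φ = -24.68929965°, λ = -41.41470024°.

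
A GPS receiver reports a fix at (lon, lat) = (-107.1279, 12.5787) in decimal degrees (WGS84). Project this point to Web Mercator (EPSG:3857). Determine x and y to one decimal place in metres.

x -11925423.3 m, y 1411640.1 m

Web Mercator is spherical with R = a = 6378137 m.
x = R·λ = 6378137 × -1.869734576 = -11925423.278 m.
y = R·ln tan(π/4 + φ/2) = 6378137 × 0.221324834 = 1411640.112 m.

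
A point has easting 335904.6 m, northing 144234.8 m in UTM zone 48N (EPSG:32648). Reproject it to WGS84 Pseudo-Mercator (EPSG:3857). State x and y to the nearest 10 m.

Unproject from UTM 48N (λ₀ = 105°) → φ = 1.30450012°, λ = 103.52510017°.
Web Mercator (R = 6378137 m): x = 11524361.435 m, y = 145228.837 m.

x 11524360 m, y 145230 m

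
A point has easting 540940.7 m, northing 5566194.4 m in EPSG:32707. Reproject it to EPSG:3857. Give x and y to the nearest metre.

x -15642615 m, y -4873720 m

Unproject from UTM 7S (λ₀ = -141°) → φ = -40.05350018°, λ = -140.52000053°.
Web Mercator (R = 6378137 m): x = -15642614.905 m, y = -4873719.829 m.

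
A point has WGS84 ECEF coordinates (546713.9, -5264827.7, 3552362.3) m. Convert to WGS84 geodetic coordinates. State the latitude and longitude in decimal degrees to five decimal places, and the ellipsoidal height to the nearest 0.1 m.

lat 34.04480°, lon -84.07150°, h 3210.0 m

λ = atan2(Y, X) = -84.07150049°; p = √(X²+Y²) = 5293137.7 m.
Bowring's method on WGS84 (a = 6378137 m, b = 6356752.314 m) gives φ = 34.04479974°, h = 3209.977 m.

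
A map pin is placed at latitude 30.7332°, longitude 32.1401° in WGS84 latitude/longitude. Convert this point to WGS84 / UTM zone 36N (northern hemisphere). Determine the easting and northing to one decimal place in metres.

Zone 36 central meridian λ₀ = 6×36 − 183 = 33°; Δλ = -0.8599°.
Transverse Mercator on WGS84 with k₀ = 0.9996 gives E = 417679.584 m, N = 3400350.106 m.

E 417679.6 m, N 3400350.1 m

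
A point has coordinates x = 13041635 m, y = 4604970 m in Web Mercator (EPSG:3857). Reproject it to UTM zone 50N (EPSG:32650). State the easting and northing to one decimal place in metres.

Web Mercator inverse (R = 6378137 m) → φ = 38.18059969°, λ = 117.15500050°.
UTM 50N forward: E = 513575.193 m, N = 4225864.590 m.

E 513575.2 m, N 4225864.6 m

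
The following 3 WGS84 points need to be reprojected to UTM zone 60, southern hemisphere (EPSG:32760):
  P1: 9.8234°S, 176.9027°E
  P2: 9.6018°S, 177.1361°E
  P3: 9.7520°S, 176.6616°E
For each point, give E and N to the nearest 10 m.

P1: E 489330 m, N 8914110 m; P2: E 514930 m, N 8938610 m; P3: E 462880 m, N 8921990 m

UTM zone 60S: λ₀ = 177°, k₀ = 0.9996.
P1 (-9.8234°, 176.9027°) → (489330.645, 8914111.378) m.
P2 (-9.6018°, 177.1361°) → (514933.764, 8938610.426) m.
P3 (-9.7520°, 176.6616°) → (462884.899, 8921988.495) m.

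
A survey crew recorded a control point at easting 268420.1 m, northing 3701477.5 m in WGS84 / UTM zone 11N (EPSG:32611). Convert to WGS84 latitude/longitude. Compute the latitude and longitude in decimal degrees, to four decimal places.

Zone 11N: λ₀ = -117°, k₀ = 0.9996, false easting 500000 m.
Meridian distance M = (N − FN)/k₀ = 3702958.7 m.
Inverse transverse Mercator on WGS84 gives φ = 33.42770021°, λ = -119.49079962°.

lat 33.4277°, lon -119.4908°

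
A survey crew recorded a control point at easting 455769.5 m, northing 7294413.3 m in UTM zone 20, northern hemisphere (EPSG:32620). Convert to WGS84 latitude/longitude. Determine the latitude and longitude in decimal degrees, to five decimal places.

Zone 20N: λ₀ = -63°, k₀ = 0.9996, false easting 500000 m.
Meridian distance M = (N − FN)/k₀ = 7297332.2 m.
Inverse transverse Mercator on WGS84 gives φ = 65.76819999°, λ = -63.96580087°.

lat 65.76820°, lon -63.96580°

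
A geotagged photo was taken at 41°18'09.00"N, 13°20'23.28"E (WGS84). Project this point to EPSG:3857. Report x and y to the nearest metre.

Web Mercator is spherical with R = a = 6378137 m.
x = R·λ = 6378137 × 0.232823432 = 1484979.743 m.
y = R·ln tan(π/4 + φ/2) = 6378137 × 0.792874668 = 5057063.256 m.

x 1484980 m, y 5057063 m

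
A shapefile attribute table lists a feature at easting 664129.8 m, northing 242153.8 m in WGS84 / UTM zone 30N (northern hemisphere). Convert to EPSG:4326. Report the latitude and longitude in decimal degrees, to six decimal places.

lat 2.190100°, lon -1.524100°

Zone 30N: λ₀ = -3°, k₀ = 0.9996, false easting 500000 m.
Meridian distance M = (N − FN)/k₀ = 242250.7 m.
Inverse transverse Mercator on WGS84 gives φ = 2.19009968°, λ = -1.52409979°.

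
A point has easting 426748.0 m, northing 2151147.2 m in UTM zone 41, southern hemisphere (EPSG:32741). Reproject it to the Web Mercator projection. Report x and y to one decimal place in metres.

x 6791668.9 m, y -11311691.5 m

Unproject from UTM 41S (λ₀ = 63°) → φ = -70.73329962°, λ = 61.01060018°.
Web Mercator (R = 6378137 m): x = 6791668.945 m, y = -11311691.520 m.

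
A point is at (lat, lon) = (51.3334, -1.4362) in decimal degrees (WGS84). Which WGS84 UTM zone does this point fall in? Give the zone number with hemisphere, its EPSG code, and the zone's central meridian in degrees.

UTM zone = ⌊(λ + 180)/6⌋ + 1; -1.4362° ∈ [-6°, 0°) → zone 30.
Hemisphere: N (φ ≥ 0).
Central meridian λ₀ = 6×30 − 183 = -3°.
EPSG code: 32630.

Zone 30N (EPSG:32630), central meridian -3°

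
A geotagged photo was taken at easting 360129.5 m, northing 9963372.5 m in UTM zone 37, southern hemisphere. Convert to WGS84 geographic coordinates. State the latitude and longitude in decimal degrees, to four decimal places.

Zone 37S: λ₀ = 39°, k₀ = 0.9996, false easting 500000 m, false northing 10000000 m.
Meridian distance M = (N − FN)/k₀ = -36642.2 m.
Inverse transverse Mercator on WGS84 gives φ = -0.33130018°, λ = 37.74309975°.

lat -0.3313°, lon 37.7431°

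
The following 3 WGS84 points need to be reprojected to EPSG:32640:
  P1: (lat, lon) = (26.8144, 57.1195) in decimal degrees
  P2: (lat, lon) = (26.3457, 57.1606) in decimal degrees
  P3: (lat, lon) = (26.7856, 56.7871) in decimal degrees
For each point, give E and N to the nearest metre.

UTM zone 40N: λ₀ = 57°, k₀ = 0.9996.
P1 (26.8144°, 57.1195°) → (511875.623, 2965884.192) m.
P2 (26.3457°, 57.1606°) → (516025.153, 2913978.813) m.
P3 (26.7856°, 56.7871°) → (478837.146, 2962706.550) m.

P1: E 511876 m, N 2965884 m; P2: E 516025 m, N 2913979 m; P3: E 478837 m, N 2962707 m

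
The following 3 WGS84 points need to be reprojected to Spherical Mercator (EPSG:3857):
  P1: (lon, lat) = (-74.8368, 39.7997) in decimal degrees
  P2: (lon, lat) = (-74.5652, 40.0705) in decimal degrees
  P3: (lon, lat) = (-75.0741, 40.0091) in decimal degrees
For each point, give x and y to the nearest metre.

Web Mercator: x = R·λ, y = R·ln tan(π/4+φ/2), R = 6378137 m.
P1 (39.7997°, -74.8368°) → (-8330794.469, 4836877.778) m.
P2 (40.0705°, -74.5652°) → (-8300560.095, 4876192.442) m.
P3 (40.0091°, -75.0741°) → (-8357210.584, 4867264.755) m.

P1: x -8330794 m, y 4836878 m; P2: x -8300560 m, y 4876192 m; P3: x -8357211 m, y 4867265 m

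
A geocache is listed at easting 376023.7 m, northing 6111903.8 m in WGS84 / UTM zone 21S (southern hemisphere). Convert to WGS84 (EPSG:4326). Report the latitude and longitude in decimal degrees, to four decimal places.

Zone 21S: λ₀ = -57°, k₀ = 0.9996, false easting 500000 m, false northing 10000000 m.
Meridian distance M = (N − FN)/k₀ = -3889652.1 m.
Inverse transverse Mercator on WGS84 gives φ = -35.12810010°, λ = -58.36070023°.

lat -35.1281°, lon -58.3607°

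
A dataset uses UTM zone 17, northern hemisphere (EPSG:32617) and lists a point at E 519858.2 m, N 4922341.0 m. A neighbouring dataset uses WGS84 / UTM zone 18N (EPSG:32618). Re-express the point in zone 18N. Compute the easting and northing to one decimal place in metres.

E 42482.8 m, N 4938417.2 m

UTM 17N → geographic: φ = 44.45409970°, λ = -80.75040001°.
UTM 18N (λ₀ = -75°) forward: E = 42482.812 m, N = 4938417.218 m.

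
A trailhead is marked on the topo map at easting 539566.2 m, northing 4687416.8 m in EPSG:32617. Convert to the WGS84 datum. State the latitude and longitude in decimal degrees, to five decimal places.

Zone 17N: λ₀ = -81°, k₀ = 0.9996, false easting 500000 m.
Meridian distance M = (N − FN)/k₀ = 4689292.5 m.
Inverse transverse Mercator on WGS84 gives φ = 42.33800017°, λ = -80.51969942°.

lat 42.33800°, lon -80.51970°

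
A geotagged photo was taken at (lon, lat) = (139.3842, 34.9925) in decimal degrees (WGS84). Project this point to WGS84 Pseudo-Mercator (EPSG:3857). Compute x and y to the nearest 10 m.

x 15516180 m, y 4162860 m

Web Mercator is spherical with R = a = 6378137 m.
x = R·λ = 6378137 × 2.432713215 = 15516178.169 m.
y = R·ln tan(π/4 + φ/2) = 6378137 × 0.652676788 = 4162861.971 m.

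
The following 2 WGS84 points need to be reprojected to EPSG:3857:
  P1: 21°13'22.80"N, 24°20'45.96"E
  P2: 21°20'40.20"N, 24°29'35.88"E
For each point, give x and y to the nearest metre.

Web Mercator: x = R·λ, y = R·ln tan(π/4+φ/2), R = 6378137 m.
P1 (21.2230°, 24.3461°) → (2710195.455, 2418488.906) m.
P2 (21.3445°, 24.4933°) → (2726581.684, 2433004.258) m.

P1: x 2710195 m, y 2418489 m; P2: x 2726582 m, y 2433004 m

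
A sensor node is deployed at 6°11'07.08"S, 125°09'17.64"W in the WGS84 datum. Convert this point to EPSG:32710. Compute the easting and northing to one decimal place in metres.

E 261544.9 m, N 9315828.6 m

Zone 10 central meridian λ₀ = 6×10 − 183 = -123°; Δλ = -2.1549°.
Transverse Mercator on WGS84 with k₀ = 0.9996 gives E = 261544.914 m, N = 9315828.583 m.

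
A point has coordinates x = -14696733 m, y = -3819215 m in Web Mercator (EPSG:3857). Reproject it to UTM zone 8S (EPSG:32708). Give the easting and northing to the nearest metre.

Web Mercator inverse (R = 6378137 m) → φ = -32.42489622°, λ = -132.02299881°.
UTM 8S forward: E = 779943.134 m, N = 6408564.454 m.

E 779943 m, N 6408564 m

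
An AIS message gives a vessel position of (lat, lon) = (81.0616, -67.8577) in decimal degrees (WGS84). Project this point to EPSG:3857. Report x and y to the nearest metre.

Web Mercator is spherical with R = a = 6378137 m.
x = R·λ = 6378137 × -1.184340288 = -7553884.610 m.
y = R·ln tan(π/4 + φ/2) = 6378137 × 2.548986542 = 16257785.375 m.

x -7553885 m, y 16257785 m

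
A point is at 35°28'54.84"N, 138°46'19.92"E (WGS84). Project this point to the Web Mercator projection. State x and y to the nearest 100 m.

x 15448100 m, y 4229600 m

Web Mercator is spherical with R = a = 6378137 m.
x = R·λ = 6378137 × 2.422031800 = 15448050.640 m.
y = R·ln tan(π/4 + φ/2) = 6378137 × 0.663134675 = 4229563.806 m.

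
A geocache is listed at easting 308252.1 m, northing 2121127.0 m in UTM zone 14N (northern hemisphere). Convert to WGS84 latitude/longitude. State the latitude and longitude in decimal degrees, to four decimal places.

Zone 14N: λ₀ = -99°, k₀ = 0.9996, false easting 500000 m.
Meridian distance M = (N − FN)/k₀ = 2121975.8 m.
Inverse transverse Mercator on WGS84 gives φ = 19.17439974°, λ = -100.82349994°.

lat 19.1744°, lon -100.8235°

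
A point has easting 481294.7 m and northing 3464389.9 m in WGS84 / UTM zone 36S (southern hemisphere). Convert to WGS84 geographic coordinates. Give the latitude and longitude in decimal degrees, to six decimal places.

lat -58.959700°, lon 32.674799°

Zone 36S: λ₀ = 33°, k₀ = 0.9996, false easting 500000 m, false northing 10000000 m.
Meridian distance M = (N − FN)/k₀ = -6538225.4 m.
Inverse transverse Mercator on WGS84 gives φ = -58.95970012°, λ = 32.674799499°.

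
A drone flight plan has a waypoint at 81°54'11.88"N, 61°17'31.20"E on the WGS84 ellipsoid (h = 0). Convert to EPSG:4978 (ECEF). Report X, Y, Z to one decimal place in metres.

X 432928.8 m, Y 790498.6 m, Z 6292966.1 m

WGS84: a = 6378137 m, e² = 0.006694380; N(φ) = a/√(1−e²sin²φ) = 6399165.881 m.
X = (N+h)·cosφ·cosλ = 432928.837 m; Y = (N+h)·cosφ·sinλ = 790498.648 m; Z = (N(1−e²)+h)·sinφ = 6292966.108 m.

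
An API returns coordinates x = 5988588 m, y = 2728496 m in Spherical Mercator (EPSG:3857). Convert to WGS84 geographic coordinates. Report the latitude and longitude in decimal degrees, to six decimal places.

lat 23.795396°, lon 53.796401°

R = 6378137 m. λ = x/R = 53.79640131°.
φ = 2·arctan(exp(y/R)) − 90° = 2·arctan(1.53386) − 90° = 23.79539627°.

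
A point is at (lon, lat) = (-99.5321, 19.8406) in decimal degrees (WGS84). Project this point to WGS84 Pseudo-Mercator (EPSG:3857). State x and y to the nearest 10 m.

Web Mercator is spherical with R = a = 6378137 m.
x = R·λ = 6378137 × -1.737162856 = -11079862.690 m.
y = R·ln tan(π/4 + φ/2) = 6378137 × 0.353419398 = 2254157.338 m.

x -11079860 m, y 2254160 m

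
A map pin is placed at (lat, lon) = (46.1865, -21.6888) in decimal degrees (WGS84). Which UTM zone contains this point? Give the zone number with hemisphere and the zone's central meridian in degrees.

Zone 27N, central meridian -21°

UTM zone = ⌊(λ + 180)/6⌋ + 1; -21.6888° ∈ [-24°, -18°) → zone 27.
Hemisphere: N (φ ≥ 0).
Central meridian λ₀ = 6×27 − 183 = -21°.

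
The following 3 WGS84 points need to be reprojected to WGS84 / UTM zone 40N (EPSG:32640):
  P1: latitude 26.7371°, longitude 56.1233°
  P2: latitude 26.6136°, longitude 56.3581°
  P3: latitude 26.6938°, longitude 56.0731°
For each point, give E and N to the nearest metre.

UTM zone 40N: λ₀ = 57°, k₀ = 0.9996.
P1 (26.7371°, 56.1233°) → (412814.644, 2957617.299) m.
P2 (26.6136°, 56.3581°) → (436096.738, 2943799.420) m.
P3 (26.6938°, 56.0731°) → (407787.257, 2952856.598) m.

P1: E 412815 m, N 2957617 m; P2: E 436097 m, N 2943799 m; P3: E 407787 m, N 2952857 m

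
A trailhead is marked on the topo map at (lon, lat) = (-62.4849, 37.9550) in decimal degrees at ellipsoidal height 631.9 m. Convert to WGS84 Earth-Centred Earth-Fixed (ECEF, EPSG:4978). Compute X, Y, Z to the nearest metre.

X 2326544 m, Y -4466375 m, Z 3901895 m

WGS84: a = 6378137 m, e² = 0.006694380; N(φ) = a/√(1−e²sin²φ) = 6386228.147 m.
X = (N+h)·cosφ·cosλ = 2326543.715 m; Y = (N+h)·cosφ·sinλ = -4466374.578 m; Z = (N(1−e²)+h)·sinφ = 3901895.433 m.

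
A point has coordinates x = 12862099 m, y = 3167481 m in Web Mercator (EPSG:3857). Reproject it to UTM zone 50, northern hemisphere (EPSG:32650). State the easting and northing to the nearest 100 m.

E 355800 m, N 3026200 m

Web Mercator inverse (R = 6378137 m) → φ = 27.35169879°, λ = 115.54220118°.
UTM 50N forward: E = 355807.838 m, N = 3026233.016 m.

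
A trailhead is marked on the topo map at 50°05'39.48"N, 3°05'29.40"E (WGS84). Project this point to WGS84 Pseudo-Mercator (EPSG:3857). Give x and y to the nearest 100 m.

Web Mercator is spherical with R = a = 6378137 m.
x = R·λ = 6378137 × 0.053956854 = 344144.206 m.
y = R·ln tan(π/4 + φ/2) = 6378137 × 1.013246185 = 6462622.984 m.

x 344100 m, y 6462600 m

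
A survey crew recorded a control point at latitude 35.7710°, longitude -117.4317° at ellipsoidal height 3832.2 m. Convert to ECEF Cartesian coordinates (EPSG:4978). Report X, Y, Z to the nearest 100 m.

X -2388200 m, Y -4601100 m, Z 3709800 m

WGS84: a = 6378137 m, e² = 0.006694380; N(φ) = a/√(1−e²sin²φ) = 6385444.336 m.
X = (N+h)·cosφ·cosλ = -2388222.655 m; Y = (N+h)·cosφ·sinλ = -4601116.160 m; Z = (N(1−e²)+h)·sinφ = 3709845.571 m.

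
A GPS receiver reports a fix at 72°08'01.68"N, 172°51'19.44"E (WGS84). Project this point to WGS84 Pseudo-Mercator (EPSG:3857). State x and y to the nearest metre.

x 19242175 m, y 11801558 m

Web Mercator is spherical with R = a = 6378137 m.
x = R·λ = 6378137 × 3.016895860 = 19242175.109 m.
y = R·ln tan(π/4 + φ/2) = 6378137 × 1.850314359 = 11801558.473 m.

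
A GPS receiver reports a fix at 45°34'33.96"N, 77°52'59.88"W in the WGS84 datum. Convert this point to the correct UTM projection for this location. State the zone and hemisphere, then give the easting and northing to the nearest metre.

Longitude -77.8833° lies in the 6° band [-78°, -72°), giving zone 18; latitude is north of the equator, so 18N.
Zone 18 central meridian λ₀ = 6×18 − 183 = -75°; Δλ = -2.8833°.
Transverse Mercator on WGS84 with k₀ = 0.9996 gives E = 275042.445 m, N = 5050995.211 m.

Zone 18N: E 275042 m, N 5050995 m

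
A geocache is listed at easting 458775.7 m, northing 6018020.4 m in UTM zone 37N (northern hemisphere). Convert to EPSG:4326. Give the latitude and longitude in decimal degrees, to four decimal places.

lat 54.3084°, lon 38.3664°

Zone 37N: λ₀ = 39°, k₀ = 0.9996, false easting 500000 m.
Meridian distance M = (N − FN)/k₀ = 6020428.6 m.
Inverse transverse Mercator on WGS84 gives φ = 54.30839995°, λ = 38.36640061°.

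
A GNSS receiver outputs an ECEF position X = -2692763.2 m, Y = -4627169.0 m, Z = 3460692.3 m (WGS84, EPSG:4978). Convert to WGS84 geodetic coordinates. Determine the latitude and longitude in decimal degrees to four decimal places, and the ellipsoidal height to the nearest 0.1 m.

lat 33.0549°, lon -120.1971°, h 2986.3 m

λ = atan2(Y, X) = -120.19710055°; p = √(X²+Y²) = 5353659.2 m.
Bowring's method on WGS84 (a = 6378137 m, b = 6356752.314 m) gives φ = 33.05489992°, h = 2986.306 m.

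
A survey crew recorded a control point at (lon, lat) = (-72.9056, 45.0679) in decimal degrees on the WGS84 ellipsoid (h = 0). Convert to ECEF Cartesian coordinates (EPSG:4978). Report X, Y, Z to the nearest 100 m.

X 1326400 m, Y -4312900 m, Z 4492700 m

WGS84: a = 6378137 m, e² = 0.006694380; N(φ) = a/√(1−e²sin²φ) = 6388863.718 m.
X = (N+h)·cosφ·cosλ = 1326362.505 m; Y = (N+h)·cosφ·sinλ = -4312908.568 m; Z = (N(1−e²)+h)·sinφ = 4492680.998 m.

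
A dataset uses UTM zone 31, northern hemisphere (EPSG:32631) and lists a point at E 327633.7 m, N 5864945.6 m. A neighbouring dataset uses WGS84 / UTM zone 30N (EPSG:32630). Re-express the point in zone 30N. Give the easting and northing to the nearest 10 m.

E 731110 m, N 5867400 m

UTM 31N → geographic: φ = 52.90649969°, λ = 0.43690038°.
UTM 30N (λ₀ = -3°) forward: E = 731111.903 m, N = 5867401.394 m.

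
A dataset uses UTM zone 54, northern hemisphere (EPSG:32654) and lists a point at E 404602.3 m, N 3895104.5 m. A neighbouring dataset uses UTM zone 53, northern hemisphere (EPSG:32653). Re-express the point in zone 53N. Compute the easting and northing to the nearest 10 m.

E 951010 m, N 3905850 m

UTM 54N → geographic: φ = 35.19440034°, λ = 139.95210006°.
UTM 53N (λ₀ = 135°) forward: E = 951005.699 m, N = 3905851.467 m.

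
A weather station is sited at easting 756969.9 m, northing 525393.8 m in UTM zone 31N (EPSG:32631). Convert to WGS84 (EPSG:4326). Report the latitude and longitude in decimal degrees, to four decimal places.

lat 4.7494°, lon 5.3166°

Zone 31N: λ₀ = 3°, k₀ = 0.9996, false easting 500000 m.
Meridian distance M = (N − FN)/k₀ = 525604.0 m.
Inverse transverse Mercator on WGS84 gives φ = 4.74940031°, λ = 5.31660015°.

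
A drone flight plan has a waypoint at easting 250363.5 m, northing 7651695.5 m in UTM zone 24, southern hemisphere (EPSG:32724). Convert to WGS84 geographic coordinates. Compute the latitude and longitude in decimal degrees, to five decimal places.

lat -21.21920°, lon -41.40500°

Zone 24S: λ₀ = -39°, k₀ = 0.9996, false easting 500000 m, false northing 10000000 m.
Meridian distance M = (N − FN)/k₀ = -2349244.2 m.
Inverse transverse Mercator on WGS84 gives φ = -21.21920024°, λ = -41.40499980°.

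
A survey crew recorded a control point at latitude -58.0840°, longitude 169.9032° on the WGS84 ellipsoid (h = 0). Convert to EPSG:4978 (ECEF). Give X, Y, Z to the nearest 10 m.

WGS84: a = 6378137 m, e² = 0.006694380; N(φ) = a/√(1−e²sin²φ) = 6393574.755 m.
X = (N+h)·cosφ·cosλ = -3327777.540 m; Y = (N+h)·cosφ·sinλ = 592575.710 m; Z = (N(1−e²)+h)·sinφ = -5390689.716 m.

X -3327780 m, Y 592580 m, Z -5390690 m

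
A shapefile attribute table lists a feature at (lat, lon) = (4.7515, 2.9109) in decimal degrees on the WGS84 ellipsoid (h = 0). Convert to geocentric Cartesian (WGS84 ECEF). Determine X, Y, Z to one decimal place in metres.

WGS84: a = 6378137 m, e² = 0.006694380; N(φ) = a/√(1−e²sin²φ) = 6378283.491 m.
X = (N+h)·cosφ·cosλ = 6348161.937 m; Y = (N+h)·cosφ·sinλ = 322794.802 m; Z = (N(1−e²)+h)·sinφ = 524803.719 m.

X 6348161.9 m, Y 322794.8 m, Z 524803.7 m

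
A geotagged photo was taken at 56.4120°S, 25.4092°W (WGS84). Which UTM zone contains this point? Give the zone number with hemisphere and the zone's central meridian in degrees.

UTM zone = ⌊(λ + 180)/6⌋ + 1; -25.4092° ∈ [-30°, -24°) → zone 26.
Hemisphere: S (φ < 0).
Central meridian λ₀ = 6×26 − 183 = -27°.

Zone 26S, central meridian -27°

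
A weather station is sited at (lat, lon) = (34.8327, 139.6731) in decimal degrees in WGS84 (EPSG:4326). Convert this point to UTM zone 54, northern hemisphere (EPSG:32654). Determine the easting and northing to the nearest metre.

E 378668 m, N 3855293 m

Zone 54 central meridian λ₀ = 6×54 − 183 = 141°; Δλ = -1.3269°.
Transverse Mercator on WGS84 with k₀ = 0.9996 gives E = 378668.451 m, N = 3855292.951 m.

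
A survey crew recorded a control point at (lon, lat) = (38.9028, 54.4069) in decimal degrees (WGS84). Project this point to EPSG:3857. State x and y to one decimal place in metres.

Web Mercator is spherical with R = a = 6378137 m.
x = R·λ = 6378137 × 0.678981948 = 4330639.886 m.
y = R·ln tan(π/4 + φ/2) = 6378137 × 1.136318966 = 7247598.041 m.

x 4330639.9 m, y 7247598.0 m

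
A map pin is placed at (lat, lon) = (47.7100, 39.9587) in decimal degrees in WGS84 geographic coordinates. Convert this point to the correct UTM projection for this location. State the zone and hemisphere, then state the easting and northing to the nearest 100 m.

Longitude 39.9587° lies in the 6° band [36°, 42°), giving zone 37; latitude is north of the equator, so 37N.
Zone 37 central meridian λ₀ = 6×37 − 183 = 39°; Δλ = +0.9587°.
Transverse Mercator on WGS84 with k₀ = 0.9996 gives E = 571914.269 m, N = 5284513.838 m.

Zone 37N: E 571900 m, N 5284500 m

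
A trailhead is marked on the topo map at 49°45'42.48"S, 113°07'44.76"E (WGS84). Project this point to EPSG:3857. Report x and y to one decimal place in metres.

x 12593473.8 m, y -6405125.5 m

Web Mercator is spherical with R = a = 6378137 m.
x = R·λ = 6378137 × 1.974475275 = 12593473.806 m.
y = R·ln tan(π/4 + φ/2) = 6378137 × -1.004231414 = -6405125.536 m.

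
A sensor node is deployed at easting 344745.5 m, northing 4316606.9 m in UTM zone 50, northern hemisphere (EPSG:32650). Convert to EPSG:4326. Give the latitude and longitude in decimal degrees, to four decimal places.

Zone 50N: λ₀ = 117°, k₀ = 0.9996, false easting 500000 m.
Meridian distance M = (N − FN)/k₀ = 4318334.2 m.
Inverse transverse Mercator on WGS84 gives φ = 38.98470045°, λ = 115.20749974°.

lat 38.9847°, lon 115.2075°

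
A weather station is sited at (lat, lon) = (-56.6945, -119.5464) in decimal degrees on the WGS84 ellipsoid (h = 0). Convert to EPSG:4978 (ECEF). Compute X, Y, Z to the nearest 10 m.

WGS84: a = 6378137 m, e² = 0.006694380; N(φ) = a/√(1−e²sin²φ) = 6393101.360 m.
X = (N+h)·cosφ·cosλ = -1731112.606 m; Y = (N+h)·cosφ·sinλ = -3053957.901 m; Z = (N(1−e²)+h)·sinφ = -5307295.720 m.

X -1731110 m, Y -3053960 m, Z -5307300 m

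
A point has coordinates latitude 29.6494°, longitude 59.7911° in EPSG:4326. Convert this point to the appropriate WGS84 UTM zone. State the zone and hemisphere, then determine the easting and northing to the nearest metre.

Longitude 59.7911° lies in the 6° band [54°, 60°), giving zone 40; latitude is north of the equator, so 40N.
Zone 40 central meridian λ₀ = 6×40 − 183 = 57°; Δλ = +2.7911°.
Transverse Mercator on WGS84 with k₀ = 0.9996 gives E = 770191.295 m, N = 3283194.280 m.

Zone 40N: E 770191 m, N 3283194 m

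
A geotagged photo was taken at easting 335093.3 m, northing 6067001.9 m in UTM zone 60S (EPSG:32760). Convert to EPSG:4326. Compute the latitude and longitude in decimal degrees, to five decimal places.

Zone 60S: λ₀ = 177°, k₀ = 0.9996, false easting 500000 m, false northing 10000000 m.
Meridian distance M = (N − FN)/k₀ = -3934571.9 m.
Inverse transverse Mercator on WGS84 gives φ = -35.52690043°, λ = 175.18119964°.

lat -35.52690°, lon 175.18120°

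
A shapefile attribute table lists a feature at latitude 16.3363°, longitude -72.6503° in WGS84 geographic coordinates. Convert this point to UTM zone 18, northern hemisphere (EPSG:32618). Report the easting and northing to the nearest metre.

Zone 18 central meridian λ₀ = 6×18 − 183 = -75°; Δλ = +2.3497°.
Transverse Mercator on WGS84 with k₀ = 0.9996 gives E = 751032.925 m, N = 1807584.019 m.

E 751033 m, N 1807584 m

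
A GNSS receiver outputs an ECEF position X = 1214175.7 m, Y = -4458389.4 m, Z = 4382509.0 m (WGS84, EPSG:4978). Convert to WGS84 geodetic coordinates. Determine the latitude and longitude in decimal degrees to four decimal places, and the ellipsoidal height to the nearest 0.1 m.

lat 43.6763°, lon -74.7658°, h 520.7 m

λ = atan2(Y, X) = -74.76580028°; p = √(X²+Y²) = 4620763.9 m.
Bowring's method on WGS84 (a = 6378137 m, b = 6356752.314 m) gives φ = 43.67629992°, h = 520.739 m.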